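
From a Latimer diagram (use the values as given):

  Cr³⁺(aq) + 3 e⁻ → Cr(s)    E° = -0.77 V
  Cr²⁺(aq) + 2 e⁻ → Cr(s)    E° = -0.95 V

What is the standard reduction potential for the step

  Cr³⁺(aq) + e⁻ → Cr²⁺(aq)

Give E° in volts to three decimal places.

Sequential free energies add, so n₃E°₃ = n₁E°₁ + n₂E°₂.
With n₃ = 3, and the known step contributing 2×(-0.95) V, the unknown satisfies 1·E° = 3×(-0.77) − 2×(-0.95) = -0.410.
E° = -0.410 / 1 = -0.410 V.

-0.410 V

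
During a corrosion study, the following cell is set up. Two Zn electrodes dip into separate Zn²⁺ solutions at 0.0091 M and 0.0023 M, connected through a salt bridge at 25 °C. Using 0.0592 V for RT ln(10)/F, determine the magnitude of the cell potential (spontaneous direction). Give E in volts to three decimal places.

+0.018 V

For a concentration cell E°cell = 0. The 0.0091 M side is the cathode (reduction is favoured where [Zn²⁺] is higher).
With n = 2, E = −(0.0592/2) log([Zn²⁺]ₐₙ/[Zn²⁺]꜀ₐₜ) = −(0.0592/2) log(0.0023/0.0091) = −(0.0592/2)(-0.597) = +0.018 V.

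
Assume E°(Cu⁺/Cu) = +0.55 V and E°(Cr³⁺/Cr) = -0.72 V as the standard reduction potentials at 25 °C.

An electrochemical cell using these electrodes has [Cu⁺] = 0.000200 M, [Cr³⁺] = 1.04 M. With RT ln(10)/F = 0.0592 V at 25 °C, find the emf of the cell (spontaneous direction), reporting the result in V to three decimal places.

Cu⁺/Cu is the cathode (higher E°), Cr³⁺/Cr the anode: E°cell = +0.55 − (-0.72) = +1.27 V, n = 3.
Overall: 3 Cu⁺(aq) + Cr(s) → 3 Cu(s) + Cr³⁺(aq)
Q = [Cr³⁺] / ([Cu⁺]^3); log Q = 11.114.
E = E° − (0.0592/n) log Q = +1.27 − (0.0592/3)(11.114) = +1.051 V.

+1.051 V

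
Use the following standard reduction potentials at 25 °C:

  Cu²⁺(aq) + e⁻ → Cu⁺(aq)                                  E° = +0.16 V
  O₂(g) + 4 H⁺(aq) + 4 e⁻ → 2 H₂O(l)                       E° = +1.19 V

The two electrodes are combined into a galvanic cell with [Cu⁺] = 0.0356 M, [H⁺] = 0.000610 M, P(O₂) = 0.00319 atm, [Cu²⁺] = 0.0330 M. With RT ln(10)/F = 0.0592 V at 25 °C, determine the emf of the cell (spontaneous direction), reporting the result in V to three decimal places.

O₂/H₂O is the cathode (higher E°), Cu²⁺/Cu⁺ the anode: E°cell = +1.19 − (+0.16) = +1.03 V, n = 4.
Overall: O₂(g) + 4 H⁺(aq) + 4 Cu⁺(aq) → 2 H₂O(l) + 4 Cu²⁺(aq)
Q = [Cu²⁺]^4 / (P(O₂)·[H⁺]^4·[Cu⁺]^4); log Q = 15.223.
E = E° − (0.0592/n) log Q = +1.03 − (0.0592/4)(15.223) = +0.805 V.

+0.805 V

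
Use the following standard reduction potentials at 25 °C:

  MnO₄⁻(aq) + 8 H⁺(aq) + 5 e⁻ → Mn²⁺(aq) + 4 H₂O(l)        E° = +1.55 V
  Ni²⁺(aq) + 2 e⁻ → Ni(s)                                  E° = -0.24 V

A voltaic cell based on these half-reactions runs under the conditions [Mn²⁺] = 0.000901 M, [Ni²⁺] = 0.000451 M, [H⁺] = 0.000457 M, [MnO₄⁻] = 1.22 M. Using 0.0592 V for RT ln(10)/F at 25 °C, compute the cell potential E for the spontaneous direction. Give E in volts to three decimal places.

+1.610 V

MnO₄⁻/Mn²⁺ is the cathode (higher E°), Ni²⁺/Ni the anode: E°cell = +1.55 − (-0.24) = +1.79 V, n = 10.
Overall: 2 MnO₄⁻(aq) + 16 H⁺(aq) + 5 Ni(s) → 2 Mn²⁺(aq) + 8 H₂O(l) + 5 Ni²⁺(aq)
Q = [Mn²⁺]^2·[Ni²⁺]^5 / ([MnO₄⁻]^2·[H⁺]^16); log Q = 30.449.
E = E° − (0.0592/n) log Q = +1.79 − (0.0592/10)(30.449) = +1.610 V.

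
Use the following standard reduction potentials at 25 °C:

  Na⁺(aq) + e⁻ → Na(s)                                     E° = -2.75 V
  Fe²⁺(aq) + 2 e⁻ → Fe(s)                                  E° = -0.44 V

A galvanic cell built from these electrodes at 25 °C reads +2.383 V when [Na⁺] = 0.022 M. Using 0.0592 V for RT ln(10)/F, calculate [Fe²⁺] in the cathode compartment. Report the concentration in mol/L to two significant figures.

Fe²⁺/Fe is the cathode, Na⁺/Na the anode: E°cell = +2.31 V, n = 2.
Overall reaction: Fe²⁺(aq) + 2 Na(s) → Fe(s) + 2 Na⁺(aq); Q = [Na⁺]^2/[Fe²⁺]^1.
From E = E° − (0.0592/n) log Q: log Q = (E° − E)·n/0.0592 = (+2.31 − (+2.383))·2/0.0592 = -2.4662.
So 1·log[Fe²⁺] = 2·log(0.022) − log Q = -3.3152 − (-2.4662) = -0.8490; [Fe²⁺] = 10^(-0.8490) ≈ 0.14 M.

0.14 M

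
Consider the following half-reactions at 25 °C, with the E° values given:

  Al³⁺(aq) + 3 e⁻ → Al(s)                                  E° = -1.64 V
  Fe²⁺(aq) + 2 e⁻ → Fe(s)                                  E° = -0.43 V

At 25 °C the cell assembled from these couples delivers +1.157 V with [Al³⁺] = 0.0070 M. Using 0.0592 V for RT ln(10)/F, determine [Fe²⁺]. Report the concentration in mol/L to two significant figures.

Fe²⁺/Fe is the cathode, Al³⁺/Al the anode: E°cell = +1.21 V, n = 6.
Overall reaction: 3 Fe²⁺(aq) + 2 Al(s) → 3 Fe(s) + 2 Al³⁺(aq); Q = [Al³⁺]^2/[Fe²⁺]^3.
From E = E° − (0.0592/n) log Q: log Q = (E° − E)·n/0.0592 = (+1.21 − (+1.157))·6/0.0592 = 5.3716.
So 3·log[Fe²⁺] = 2·log(0.007) − log Q = -4.3098 − (5.3716) = -9.6814; log[Fe²⁺] = -9.6814 / 3 = -3.2271; [Fe²⁺] = 10^(-3.2271) ≈ 0.00059 M.

0.00059 M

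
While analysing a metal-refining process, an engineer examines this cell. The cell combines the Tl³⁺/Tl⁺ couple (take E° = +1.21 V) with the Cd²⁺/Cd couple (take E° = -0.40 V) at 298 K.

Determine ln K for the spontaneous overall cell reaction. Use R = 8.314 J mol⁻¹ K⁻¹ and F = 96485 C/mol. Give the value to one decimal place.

Cathode: Tl³⁺/Tl⁺; anode: Cd²⁺/Cd. E°cell = (+1.21) − (-0.40) = +1.61 V, with n = 2.
ΔG° = −nFE° = −RT ln K, so ln K = nFE°/(RT) = (2)(96485)(+1.61) / ((8.314)(298)) = 125.398.

125.4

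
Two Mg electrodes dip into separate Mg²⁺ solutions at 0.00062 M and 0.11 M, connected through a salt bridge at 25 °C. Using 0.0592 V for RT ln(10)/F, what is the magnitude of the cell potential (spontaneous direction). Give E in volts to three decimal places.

+0.067 V

For a concentration cell E°cell = 0. The 0.11 M side is the cathode (reduction is favoured where [Mg²⁺] is higher).
With n = 2, E = −(0.0592/2) log([Mg²⁺]ₐₙ/[Mg²⁺]꜀ₐₜ) = −(0.0592/2) log(0.00062/0.11) = −(0.0592/2)(-2.249) = +0.067 V.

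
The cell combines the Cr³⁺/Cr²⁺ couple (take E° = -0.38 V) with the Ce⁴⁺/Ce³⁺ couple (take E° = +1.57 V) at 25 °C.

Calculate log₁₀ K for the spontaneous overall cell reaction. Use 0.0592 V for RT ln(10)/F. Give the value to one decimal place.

Cathode: Ce⁴⁺/Ce³⁺; anode: Cr³⁺/Cr²⁺. E°cell = +1.95 V, n = 1.
log K = nE°cell / 0.0592 = (1)(+1.95) / 0.0592 = 32.9.

32.9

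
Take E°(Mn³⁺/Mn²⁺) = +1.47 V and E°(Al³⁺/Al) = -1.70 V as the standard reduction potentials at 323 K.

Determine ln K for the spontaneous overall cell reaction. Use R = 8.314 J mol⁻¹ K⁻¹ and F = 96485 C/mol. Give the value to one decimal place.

Cathode: Mn³⁺/Mn²⁺; anode: Al³⁺/Al. E°cell = (+1.47) − (-1.70) = +3.17 V, with n = 3.
ΔG° = −nFE° = −RT ln K, so ln K = nFE°/(RT) = (3)(96485)(+3.17) / ((8.314)(323)) = 341.686.

341.7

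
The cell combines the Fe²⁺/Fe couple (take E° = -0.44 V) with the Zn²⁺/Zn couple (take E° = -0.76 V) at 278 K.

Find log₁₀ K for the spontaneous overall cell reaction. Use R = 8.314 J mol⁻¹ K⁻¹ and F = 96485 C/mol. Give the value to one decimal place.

11.6

Cathode: Fe²⁺/Fe; anode: Zn²⁺/Zn. E°cell = (-0.44) − (-0.76) = +0.32 V, with n = 2.
ΔG° = −nFE° = −RT ln K, so ln K = nFE°/(RT) = (2)(96485)(+0.32) / ((8.314)(278)) = 26.717.
log₁₀ K = 26.717 / ln 10 = 11.6.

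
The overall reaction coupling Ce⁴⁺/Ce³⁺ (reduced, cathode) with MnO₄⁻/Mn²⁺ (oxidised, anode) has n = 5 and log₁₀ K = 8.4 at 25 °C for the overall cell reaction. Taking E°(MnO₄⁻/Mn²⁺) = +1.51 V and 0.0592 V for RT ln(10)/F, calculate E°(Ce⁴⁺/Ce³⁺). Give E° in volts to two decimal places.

E°cell = (0.0592/n)·log K = (0.0592/5)(8.4) = +0.099 V.
Since Ce⁴⁺/Ce³⁺ is the cathode and MnO₄⁻/Mn²⁺ the anode, E°cell = E°(Ce⁴⁺/Ce³⁺) − E°(MnO₄⁻/Mn²⁺).
So E°(Ce⁴⁺/Ce³⁺) = E°cell + E°(MnO₄⁻/Mn²⁺) = +0.099 + (+1.51) = +1.61 V.

+1.61 V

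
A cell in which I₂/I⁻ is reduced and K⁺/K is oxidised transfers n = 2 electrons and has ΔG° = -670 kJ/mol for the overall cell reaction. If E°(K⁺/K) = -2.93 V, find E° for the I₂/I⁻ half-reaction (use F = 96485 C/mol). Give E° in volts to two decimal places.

E°cell = −ΔG°/(nF) = −(-670×10³)/((2)(96485)) = +3.472 V.
Since I₂/I⁻ is the cathode and K⁺/K the anode, E°cell = E°(I₂/I⁻) − E°(K⁺/K).
So E°(I₂/I⁻) = E°cell + E°(K⁺/K) = +3.472 + (-2.93) = +0.54 V.

+0.54 V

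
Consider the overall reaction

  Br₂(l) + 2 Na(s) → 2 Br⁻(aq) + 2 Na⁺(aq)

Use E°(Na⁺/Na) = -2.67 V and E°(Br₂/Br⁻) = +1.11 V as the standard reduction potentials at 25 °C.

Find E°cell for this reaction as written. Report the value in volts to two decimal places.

+3.78 V

The Br₂/Br⁻ couple has the higher reduction potential, so it is the cathode; Na⁺/Na is oxidised at the anode.
E°cell = E°(cathode) − E°(anode) = (+1.11) − (-2.67) = +3.78 V.
Since E°cell > 0, the reaction is spontaneous under standard conditions.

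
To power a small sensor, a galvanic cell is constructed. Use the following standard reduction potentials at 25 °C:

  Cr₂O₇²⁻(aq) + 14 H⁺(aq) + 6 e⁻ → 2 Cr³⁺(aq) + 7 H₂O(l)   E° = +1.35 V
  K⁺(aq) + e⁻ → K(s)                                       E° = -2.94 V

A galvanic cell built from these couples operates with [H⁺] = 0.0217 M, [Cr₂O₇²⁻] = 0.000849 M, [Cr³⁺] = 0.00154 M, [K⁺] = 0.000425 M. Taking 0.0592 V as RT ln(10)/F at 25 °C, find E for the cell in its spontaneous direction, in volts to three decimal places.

+4.285 V

Cr₂O₇²⁻/Cr³⁺ is the cathode (higher E°), K⁺/K the anode: E°cell = +1.35 − (-2.94) = +4.29 V, n = 6.
Overall: Cr₂O₇²⁻(aq) + 14 H⁺(aq) + 6 K(s) → 2 Cr³⁺(aq) + 7 H₂O(l) + 6 K⁺(aq)
Q = [Cr³⁺]^2·[K⁺]^6 / ([Cr₂O₇²⁻]·[H⁺]^14); log Q = 0.506.
E = E° − (0.0592/n) log Q = +4.29 − (0.0592/6)(0.506) = +4.285 V.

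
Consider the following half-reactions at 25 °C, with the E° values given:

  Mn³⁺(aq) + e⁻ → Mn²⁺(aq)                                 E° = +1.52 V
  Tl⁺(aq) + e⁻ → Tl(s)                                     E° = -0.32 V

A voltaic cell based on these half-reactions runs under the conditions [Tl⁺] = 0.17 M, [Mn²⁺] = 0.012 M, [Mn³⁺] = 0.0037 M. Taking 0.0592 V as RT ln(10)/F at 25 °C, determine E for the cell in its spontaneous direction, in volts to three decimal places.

+1.855 V

Mn³⁺/Mn²⁺ is the cathode (higher E°), Tl⁺/Tl the anode: E°cell = +1.52 − (-0.32) = +1.84 V, n = 1.
Overall: Mn³⁺(aq) + Tl(s) → Mn²⁺(aq) + Tl⁺(aq)
Q = [Mn²⁺]·[Tl⁺] / ([Mn³⁺]); log Q = -0.259.
E = E° − (0.0592/n) log Q = +1.84 − (0.0592/1)(-0.259) = +1.855 V.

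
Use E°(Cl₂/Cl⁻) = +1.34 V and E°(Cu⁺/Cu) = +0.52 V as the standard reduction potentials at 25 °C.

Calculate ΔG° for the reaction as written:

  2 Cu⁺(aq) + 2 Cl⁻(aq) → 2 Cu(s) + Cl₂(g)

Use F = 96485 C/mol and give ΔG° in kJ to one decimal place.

As written, Cu⁺/Cu is reduced (cathode) and Cl₂/Cl⁻ is oxidised (anode), so E°cell = (+0.52) − (+1.34) = -0.82 V.
Balancing electrons gives n = 2.
ΔG° = −nFE° = −(2)(96485)(-0.82) = 158,235 J = +158.2 kJ.

+158.2 kJ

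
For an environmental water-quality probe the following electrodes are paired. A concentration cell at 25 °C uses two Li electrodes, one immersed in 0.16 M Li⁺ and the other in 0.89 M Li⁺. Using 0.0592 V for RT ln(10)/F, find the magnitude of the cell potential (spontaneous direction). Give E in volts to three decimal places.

For a concentration cell E°cell = 0. The 0.89 M side is the cathode (reduction is favoured where [Li⁺] is higher).
With n = 1, E = −(0.0592/1) log([Li⁺]ₐₙ/[Li⁺]꜀ₐₜ) = −(0.0592/1) log(0.16/0.89) = −(0.0592/1)(-0.745) = +0.044 V.

+0.044 V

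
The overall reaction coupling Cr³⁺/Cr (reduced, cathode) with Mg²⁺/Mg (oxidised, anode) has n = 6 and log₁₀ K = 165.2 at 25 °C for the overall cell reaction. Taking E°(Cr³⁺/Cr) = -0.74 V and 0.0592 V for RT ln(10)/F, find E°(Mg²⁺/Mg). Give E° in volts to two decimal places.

-2.37 V

E°cell = (0.0592/n)·log K = (0.0592/6)(165.2) = +1.630 V.
Since Cr³⁺/Cr is the cathode and Mg²⁺/Mg the anode, E°cell = E°(Cr³⁺/Cr) − E°(Mg²⁺/Mg).
So E°(Mg²⁺/Mg) = E°(Cr³⁺/Cr) − E°cell = (-0.74) − (+1.630) = -2.37 V.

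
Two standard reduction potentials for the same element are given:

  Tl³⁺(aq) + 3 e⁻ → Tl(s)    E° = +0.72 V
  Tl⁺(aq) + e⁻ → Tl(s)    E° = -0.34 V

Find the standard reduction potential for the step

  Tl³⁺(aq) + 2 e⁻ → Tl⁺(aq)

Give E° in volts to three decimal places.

+1.250 V

Sequential free energies add, so n₃E°₃ = n₁E°₁ + n₂E°₂.
With n₃ = 3, and the known step contributing 1×(-0.34) V, the unknown satisfies 2·E° = 3×(+0.72) − 1×(-0.34) = +2.500.
E° = +2.500 / 2 = +1.250 V.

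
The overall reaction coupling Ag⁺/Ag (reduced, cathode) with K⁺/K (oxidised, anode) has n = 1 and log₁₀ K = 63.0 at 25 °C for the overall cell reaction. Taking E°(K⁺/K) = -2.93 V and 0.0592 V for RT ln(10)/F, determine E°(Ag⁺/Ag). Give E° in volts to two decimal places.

E°cell = (0.0592/n)·log K = (0.0592/1)(63.0) = +3.730 V.
Since Ag⁺/Ag is the cathode and K⁺/K the anode, E°cell = E°(Ag⁺/Ag) − E°(K⁺/K).
So E°(Ag⁺/Ag) = E°cell + E°(K⁺/K) = +3.730 + (-2.93) = +0.80 V.

+0.80 V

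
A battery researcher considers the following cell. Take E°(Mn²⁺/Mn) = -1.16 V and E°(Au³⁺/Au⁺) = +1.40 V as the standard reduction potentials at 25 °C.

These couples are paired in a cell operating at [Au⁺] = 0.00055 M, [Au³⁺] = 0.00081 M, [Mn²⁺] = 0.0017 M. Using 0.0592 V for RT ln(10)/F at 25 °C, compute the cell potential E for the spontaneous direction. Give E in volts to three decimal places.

+2.647 V

Au³⁺/Au⁺ is the cathode (higher E°), Mn²⁺/Mn the anode: E°cell = +1.40 − (-1.16) = +2.56 V, n = 2.
Overall: Au³⁺(aq) + Mn(s) → Au⁺(aq) + Mn²⁺(aq)
Q = [Au⁺]·[Mn²⁺] / ([Au³⁺]); log Q = -2.938.
E = E° − (0.0592/n) log Q = +2.56 − (0.0592/2)(-2.938) = +2.647 V.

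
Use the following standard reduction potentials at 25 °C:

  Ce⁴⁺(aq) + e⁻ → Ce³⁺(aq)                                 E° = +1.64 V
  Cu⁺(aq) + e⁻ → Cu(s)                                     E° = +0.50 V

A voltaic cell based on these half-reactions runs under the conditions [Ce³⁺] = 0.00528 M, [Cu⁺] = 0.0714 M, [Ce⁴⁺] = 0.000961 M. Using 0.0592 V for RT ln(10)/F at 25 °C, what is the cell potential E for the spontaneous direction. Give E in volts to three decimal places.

+1.164 V

Ce⁴⁺/Ce³⁺ is the cathode (higher E°), Cu⁺/Cu the anode: E°cell = +1.64 − (+0.50) = +1.14 V, n = 1.
Overall: Ce⁴⁺(aq) + Cu(s) → Ce³⁺(aq) + Cu⁺(aq)
Q = [Ce³⁺]·[Cu⁺] / ([Ce⁴⁺]); log Q = -0.406.
E = E° − (0.0592/n) log Q = +1.14 − (0.0592/1)(-0.406) = +1.164 V.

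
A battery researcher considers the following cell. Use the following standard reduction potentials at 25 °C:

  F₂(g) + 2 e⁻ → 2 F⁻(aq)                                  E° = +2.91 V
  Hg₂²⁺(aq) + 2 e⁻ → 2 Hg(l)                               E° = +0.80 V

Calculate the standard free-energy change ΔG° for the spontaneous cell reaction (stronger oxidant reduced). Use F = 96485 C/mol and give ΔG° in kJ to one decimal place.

-407.2 kJ

F₂/F⁻ (E° = +2.91 V) is the cathode; Hg₂²⁺/Hg (E° = +0.80 V) is the anode, so E°cell = +2.11 V.
Balancing electrons gives n = 2 (lcm of 2 and 2).
ΔG° = −nFE° = −(2)(96485)(+2.11) = -407,167 J = -407.2 kJ.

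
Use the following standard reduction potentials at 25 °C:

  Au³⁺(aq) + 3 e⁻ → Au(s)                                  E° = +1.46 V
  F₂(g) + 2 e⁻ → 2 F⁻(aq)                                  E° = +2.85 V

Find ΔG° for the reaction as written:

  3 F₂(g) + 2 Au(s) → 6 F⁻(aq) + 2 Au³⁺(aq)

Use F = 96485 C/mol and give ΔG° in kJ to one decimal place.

As written, F₂/F⁻ is reduced (cathode) and Au³⁺/Au is oxidised (anode), so E°cell = (+2.85) − (+1.46) = +1.39 V.
Balancing electrons gives n = 6.
ΔG° = −nFE° = −(6)(96485)(+1.39) = -804,685 J = -804.7 kJ.

-804.7 kJ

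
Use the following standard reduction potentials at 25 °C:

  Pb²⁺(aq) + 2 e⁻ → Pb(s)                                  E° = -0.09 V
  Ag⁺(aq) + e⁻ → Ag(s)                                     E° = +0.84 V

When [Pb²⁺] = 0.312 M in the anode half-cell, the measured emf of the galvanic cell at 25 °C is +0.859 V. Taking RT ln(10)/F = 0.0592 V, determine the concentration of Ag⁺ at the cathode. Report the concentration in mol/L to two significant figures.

Ag⁺/Ag is the cathode, Pb²⁺/Pb the anode: E°cell = +0.93 V, n = 2.
Overall reaction: 2 Ag⁺(aq) + Pb(s) → 2 Ag(s) + Pb²⁺(aq); Q = [Pb²⁺]^1/[Ag⁺]^2.
From E = E° − (0.0592/n) log Q: log Q = (E° − E)·n/0.0592 = (+0.93 − (+0.859))·2/0.0592 = 2.3986.
So 2·log[Ag⁺] = 1·log(0.312) − log Q = -0.5058 − (2.3986) = -2.9044; log[Ag⁺] = -2.9044 / 2 = -1.4522; [Ag⁺] = 10^(-1.4522) ≈ 0.035 M.

0.035 M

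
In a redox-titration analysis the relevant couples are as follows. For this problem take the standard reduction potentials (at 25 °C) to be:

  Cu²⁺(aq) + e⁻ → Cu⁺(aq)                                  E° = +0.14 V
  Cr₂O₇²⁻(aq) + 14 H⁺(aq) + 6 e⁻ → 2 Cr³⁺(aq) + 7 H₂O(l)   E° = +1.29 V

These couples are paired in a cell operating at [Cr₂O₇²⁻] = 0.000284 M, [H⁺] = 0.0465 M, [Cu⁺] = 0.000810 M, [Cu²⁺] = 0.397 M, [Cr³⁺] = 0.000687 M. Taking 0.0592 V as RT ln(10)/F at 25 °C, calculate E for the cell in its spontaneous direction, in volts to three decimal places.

Cr₂O₇²⁻/Cr³⁺ is the cathode (higher E°), Cu²⁺/Cu⁺ the anode: E°cell = +1.29 − (+0.14) = +1.15 V, n = 6.
Overall: Cr₂O₇²⁻(aq) + 14 H⁺(aq) + 6 Cu⁺(aq) → 2 Cr³⁺(aq) + 7 H₂O(l) + 6 Cu²⁺(aq)
Q = [Cr³⁺]^2·[Cu²⁺]^6 / ([Cr₂O₇²⁻]·[H⁺]^14·[Cu⁺]^6); log Q = 32.018.
E = E° − (0.0592/n) log Q = +1.15 − (0.0592/6)(32.018) = +0.834 V.

+0.834 V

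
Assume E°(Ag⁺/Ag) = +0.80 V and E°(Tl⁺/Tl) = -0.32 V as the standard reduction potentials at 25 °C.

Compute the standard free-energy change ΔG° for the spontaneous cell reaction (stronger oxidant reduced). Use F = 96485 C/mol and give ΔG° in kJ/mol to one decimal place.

Ag⁺/Ag (E° = +0.80 V) is the cathode; Tl⁺/Tl (E° = -0.32 V) is the anode, so E°cell = +1.12 V.
Balancing electrons gives n = 1 (lcm of 1 and 1).
ΔG° = −nFE° = −(1)(96485)(+1.12) = -108,063 J = -108.1 kJ/mol.

-108.1 kJ/mol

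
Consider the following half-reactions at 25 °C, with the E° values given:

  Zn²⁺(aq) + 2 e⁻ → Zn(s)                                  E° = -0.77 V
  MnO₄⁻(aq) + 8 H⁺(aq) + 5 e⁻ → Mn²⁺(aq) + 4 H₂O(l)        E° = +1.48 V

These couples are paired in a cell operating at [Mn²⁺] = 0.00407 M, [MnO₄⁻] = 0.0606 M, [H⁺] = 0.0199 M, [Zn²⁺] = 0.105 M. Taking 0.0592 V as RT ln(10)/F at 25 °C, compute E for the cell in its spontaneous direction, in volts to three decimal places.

+2.132 V

MnO₄⁻/Mn²⁺ is the cathode (higher E°), Zn²⁺/Zn the anode: E°cell = +1.48 − (-0.77) = +2.25 V, n = 10.
Overall: 2 MnO₄⁻(aq) + 16 H⁺(aq) + 5 Zn(s) → 2 Mn²⁺(aq) + 8 H₂O(l) + 5 Zn²⁺(aq)
Q = [Mn²⁺]^2·[Zn²⁺]^5 / ([MnO₄⁻]^2·[H⁺]^16); log Q = 19.979.
E = E° − (0.0592/n) log Q = +2.25 − (0.0592/10)(19.979) = +2.132 V.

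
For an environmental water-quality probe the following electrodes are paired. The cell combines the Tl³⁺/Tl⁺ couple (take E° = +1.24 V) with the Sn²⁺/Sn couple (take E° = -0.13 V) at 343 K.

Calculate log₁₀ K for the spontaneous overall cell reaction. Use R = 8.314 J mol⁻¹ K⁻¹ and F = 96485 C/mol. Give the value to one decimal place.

Cathode: Tl³⁺/Tl⁺; anode: Sn²⁺/Sn. E°cell = (+1.24) − (-0.13) = +1.37 V, with n = 2.
ΔG° = −nFE° = −RT ln K, so ln K = nFE°/(RT) = (2)(96485)(+1.37) / ((8.314)(343)) = 92.706.
log₁₀ K = 92.706 / ln 10 = 40.3.

40.3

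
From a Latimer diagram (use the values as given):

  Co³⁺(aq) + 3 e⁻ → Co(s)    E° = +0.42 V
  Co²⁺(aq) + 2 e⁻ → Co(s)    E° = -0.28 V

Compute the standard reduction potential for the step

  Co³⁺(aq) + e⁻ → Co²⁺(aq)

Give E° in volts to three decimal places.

Sequential free energies add, so n₃E°₃ = n₁E°₁ + n₂E°₂.
With n₃ = 3, and the known step contributing 2×(-0.28) V, the unknown satisfies 1·E° = 3×(+0.42) − 2×(-0.28) = +1.820.
E° = +1.820 / 1 = +1.820 V.

+1.820 V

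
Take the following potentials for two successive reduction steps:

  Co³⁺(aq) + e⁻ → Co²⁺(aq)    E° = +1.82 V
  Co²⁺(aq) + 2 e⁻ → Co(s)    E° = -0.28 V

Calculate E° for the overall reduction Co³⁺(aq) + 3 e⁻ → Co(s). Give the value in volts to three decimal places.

+0.420 V

Standard free energies of sequential steps add: ΔG°₃ = ΔG°₁ + ΔG°₂, so n₃E°₃ = n₁E°₁ + n₂E°₂.
E°₃ = (1×+1.82 + 2×-0.28) / 3 = (+1.260) / 3 = +0.420 V.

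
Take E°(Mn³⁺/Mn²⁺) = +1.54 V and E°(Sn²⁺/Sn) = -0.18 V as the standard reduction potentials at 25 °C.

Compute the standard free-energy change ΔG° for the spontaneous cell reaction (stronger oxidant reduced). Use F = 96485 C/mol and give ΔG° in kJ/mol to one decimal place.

-331.9 kJ/mol

Mn³⁺/Mn²⁺ (E° = +1.54 V) is the cathode; Sn²⁺/Sn (E° = -0.18 V) is the anode, so E°cell = +1.72 V.
Balancing electrons gives n = 2 (lcm of 1 and 2).
ΔG° = −nFE° = −(2)(96485)(+1.72) = -331,908 J = -331.9 kJ/mol.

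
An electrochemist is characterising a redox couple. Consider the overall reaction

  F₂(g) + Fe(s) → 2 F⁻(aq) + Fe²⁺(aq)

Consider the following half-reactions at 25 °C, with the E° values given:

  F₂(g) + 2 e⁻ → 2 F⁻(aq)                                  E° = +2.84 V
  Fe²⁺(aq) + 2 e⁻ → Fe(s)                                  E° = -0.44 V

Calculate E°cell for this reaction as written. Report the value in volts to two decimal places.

The F₂/F⁻ couple has the higher reduction potential, so it is the cathode; Fe²⁺/Fe is oxidised at the anode.
E°cell = E°(cathode) − E°(anode) = (+2.84) − (-0.44) = +3.28 V.
Since E°cell > 0, the reaction is spontaneous under standard conditions.

+3.28 V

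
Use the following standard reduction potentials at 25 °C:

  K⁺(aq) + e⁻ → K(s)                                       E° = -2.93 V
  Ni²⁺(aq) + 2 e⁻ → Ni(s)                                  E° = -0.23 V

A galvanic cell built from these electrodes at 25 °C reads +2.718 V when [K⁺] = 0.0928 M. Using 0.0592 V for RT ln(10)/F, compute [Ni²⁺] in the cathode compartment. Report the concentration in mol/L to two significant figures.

0.035 M

Ni²⁺/Ni is the cathode, K⁺/K the anode: E°cell = +2.70 V, n = 2.
Overall reaction: Ni²⁺(aq) + 2 K(s) → Ni(s) + 2 K⁺(aq); Q = [K⁺]^2/[Ni²⁺]^1.
From E = E° − (0.0592/n) log Q: log Q = (E° − E)·n/0.0592 = (+2.70 − (+2.718))·2/0.0592 = -0.6081.
So 1·log[Ni²⁺] = 2·log(0.0928) − log Q = -2.0649 − (-0.6081) = -1.4568; [Ni²⁺] = 10^(-1.4568) ≈ 0.035 M.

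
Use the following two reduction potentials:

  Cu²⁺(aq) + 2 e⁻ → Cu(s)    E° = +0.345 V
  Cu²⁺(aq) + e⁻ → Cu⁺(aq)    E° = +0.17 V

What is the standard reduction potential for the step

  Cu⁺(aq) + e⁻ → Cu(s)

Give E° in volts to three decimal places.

+0.520 V

Sequential free energies add, so n₃E°₃ = n₁E°₁ + n₂E°₂.
With n₃ = 2, and the known step contributing 1×(+0.17) V, the unknown satisfies 1·E° = 2×(+0.345) − 1×(+0.17) = +0.520.
E° = +0.520 / 1 = +0.520 V.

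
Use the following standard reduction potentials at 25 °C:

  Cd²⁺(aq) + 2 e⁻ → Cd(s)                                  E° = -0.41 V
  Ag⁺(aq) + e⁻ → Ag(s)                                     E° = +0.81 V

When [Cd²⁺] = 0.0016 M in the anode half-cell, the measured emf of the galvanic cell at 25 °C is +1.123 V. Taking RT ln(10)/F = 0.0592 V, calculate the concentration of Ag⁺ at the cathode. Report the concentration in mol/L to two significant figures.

0.00092 M

Ag⁺/Ag is the cathode, Cd²⁺/Cd the anode: E°cell = +1.22 V, n = 2.
Overall reaction: 2 Ag⁺(aq) + Cd(s) → 2 Ag(s) + Cd²⁺(aq); Q = [Cd²⁺]^1/[Ag⁺]^2.
From E = E° − (0.0592/n) log Q: log Q = (E° − E)·n/0.0592 = (+1.22 − (+1.123))·2/0.0592 = 3.2770.
So 2·log[Ag⁺] = 1·log(0.0016) − log Q = -2.7959 − (3.2770) = -6.0729; log[Ag⁺] = -6.0729 / 2 = -3.0364; [Ag⁺] = 10^(-3.0364) ≈ 0.00092 M.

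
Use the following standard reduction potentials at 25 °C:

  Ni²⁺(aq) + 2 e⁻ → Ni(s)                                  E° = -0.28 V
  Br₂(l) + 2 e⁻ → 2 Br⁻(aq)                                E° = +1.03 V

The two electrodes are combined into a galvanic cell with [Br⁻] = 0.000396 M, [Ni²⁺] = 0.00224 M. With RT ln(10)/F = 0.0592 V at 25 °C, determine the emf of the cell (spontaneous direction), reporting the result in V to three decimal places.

Br₂/Br⁻ is the cathode (higher E°), Ni²⁺/Ni the anode: E°cell = +1.03 − (-0.28) = +1.31 V, n = 2.
Overall: Br₂(l) + Ni(s) → 2 Br⁻(aq) + Ni²⁺(aq)
Q = [Br⁻]^2·[Ni²⁺]; log Q = -9.454.
E = E° − (0.0592/n) log Q = +1.31 − (0.0592/2)(-9.454) = +1.590 V.

+1.590 V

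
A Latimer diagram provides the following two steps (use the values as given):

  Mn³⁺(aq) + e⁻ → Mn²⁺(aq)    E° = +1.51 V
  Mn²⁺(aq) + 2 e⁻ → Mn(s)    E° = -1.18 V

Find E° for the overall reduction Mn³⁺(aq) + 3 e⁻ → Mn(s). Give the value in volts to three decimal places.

Since ΔG° = −nFE° is additive over sequential reductions, n₃E°₃ = n₁E°₁ + n₂E°₂.
E°₃ = (1×+1.51 + 2×-1.18) / 3 = (-0.850) / 3 = -0.283 V.

-0.283 V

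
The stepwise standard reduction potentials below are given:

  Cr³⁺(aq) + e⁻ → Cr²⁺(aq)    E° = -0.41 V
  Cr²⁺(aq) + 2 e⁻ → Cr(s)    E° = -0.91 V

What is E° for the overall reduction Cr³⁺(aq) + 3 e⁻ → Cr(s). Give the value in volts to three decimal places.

-0.743 V

Adding the free-energy changes (−nFE°) of the two steps gives −n₃FE°₃ = −n₁FE°₁ − n₂FE°₂.
E°₃ = (1×-0.41 + 2×-0.91) / 3 = (-2.230) / 3 = -0.743 V.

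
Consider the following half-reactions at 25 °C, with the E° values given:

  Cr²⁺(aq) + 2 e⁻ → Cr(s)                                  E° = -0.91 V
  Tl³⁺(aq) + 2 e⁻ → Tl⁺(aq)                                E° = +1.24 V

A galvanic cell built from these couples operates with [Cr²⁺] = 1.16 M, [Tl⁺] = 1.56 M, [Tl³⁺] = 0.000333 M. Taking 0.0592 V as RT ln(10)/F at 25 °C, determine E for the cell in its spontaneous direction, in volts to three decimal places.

Tl³⁺/Tl⁺ is the cathode (higher E°), Cr²⁺/Cr the anode: E°cell = +1.24 − (-0.91) = +2.15 V, n = 2.
Overall: Tl³⁺(aq) + Cr(s) → Tl⁺(aq) + Cr²⁺(aq)
Q = [Tl⁺]·[Cr²⁺] / ([Tl³⁺]); log Q = 3.735.
E = E° − (0.0592/n) log Q = +2.15 − (0.0592/2)(3.735) = +2.039 V.

+2.039 V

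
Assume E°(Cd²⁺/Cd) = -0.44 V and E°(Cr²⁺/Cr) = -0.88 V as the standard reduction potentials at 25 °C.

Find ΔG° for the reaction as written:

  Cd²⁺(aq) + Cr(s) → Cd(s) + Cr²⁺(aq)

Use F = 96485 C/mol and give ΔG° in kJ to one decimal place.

-84.9 kJ

As written, Cd²⁺/Cd is reduced (cathode) and Cr²⁺/Cr is oxidised (anode), so E°cell = (-0.44) − (-0.88) = +0.44 V.
Balancing electrons gives n = 2.
ΔG° = −nFE° = −(2)(96485)(+0.44) = -84,907 J = -84.9 kJ.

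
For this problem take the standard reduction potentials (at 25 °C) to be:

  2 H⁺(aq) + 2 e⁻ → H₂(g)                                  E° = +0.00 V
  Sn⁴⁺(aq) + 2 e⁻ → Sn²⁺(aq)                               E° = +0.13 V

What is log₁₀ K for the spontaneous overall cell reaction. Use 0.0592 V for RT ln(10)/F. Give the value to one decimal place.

Cathode: Sn⁴⁺/Sn²⁺; anode: H⁺/H₂. E°cell = +0.13 V, n = 2.
log K = nE°cell / 0.0592 = (2)(+0.13) / 0.0592 = 4.4.

4.4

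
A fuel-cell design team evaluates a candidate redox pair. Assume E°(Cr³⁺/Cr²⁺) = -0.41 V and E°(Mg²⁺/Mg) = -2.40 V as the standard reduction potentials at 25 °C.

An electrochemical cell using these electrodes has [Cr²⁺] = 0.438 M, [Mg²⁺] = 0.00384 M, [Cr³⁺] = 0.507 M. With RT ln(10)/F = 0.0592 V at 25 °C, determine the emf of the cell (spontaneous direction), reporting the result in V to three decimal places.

Cr³⁺/Cr²⁺ is the cathode (higher E°), Mg²⁺/Mg the anode: E°cell = -0.41 − (-2.40) = +1.99 V, n = 2.
Overall: 2 Cr³⁺(aq) + Mg(s) → 2 Cr²⁺(aq) + Mg²⁺(aq)
Q = [Cr²⁺]^2·[Mg²⁺] / ([Cr³⁺]^2); log Q = -2.543.
E = E° − (0.0592/n) log Q = +1.99 − (0.0592/2)(-2.543) = +2.065 V.

+2.065 V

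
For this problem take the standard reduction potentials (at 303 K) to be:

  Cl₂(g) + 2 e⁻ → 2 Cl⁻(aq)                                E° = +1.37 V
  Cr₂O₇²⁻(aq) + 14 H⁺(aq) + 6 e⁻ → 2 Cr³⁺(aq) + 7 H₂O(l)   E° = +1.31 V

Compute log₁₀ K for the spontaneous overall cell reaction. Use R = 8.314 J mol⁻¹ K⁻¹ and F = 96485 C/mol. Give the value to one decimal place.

6.0

Cathode: Cl₂/Cl⁻; anode: Cr₂O₇²⁻/Cr³⁺. E°cell = (+1.37) − (+1.31) = +0.06 V, with n = 6.
ΔG° = −nFE° = −RT ln K, so ln K = nFE°/(RT) = (6)(96485)(+0.06) / ((8.314)(303)) = 13.788.
log₁₀ K = 13.788 / ln 10 = 6.0.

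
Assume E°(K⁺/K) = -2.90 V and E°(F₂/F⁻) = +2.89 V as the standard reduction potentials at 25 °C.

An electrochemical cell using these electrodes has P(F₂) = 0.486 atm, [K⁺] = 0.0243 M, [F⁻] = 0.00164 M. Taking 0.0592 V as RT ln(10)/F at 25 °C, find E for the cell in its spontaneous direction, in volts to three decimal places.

F₂/F⁻ is the cathode (higher E°), K⁺/K the anode: E°cell = +2.89 − (-2.90) = +5.79 V, n = 2.
Overall: F₂(g) + 2 K(s) → 2 F⁻(aq) + 2 K⁺(aq)
Q = [F⁻]^2·[K⁺]^2 / (P(F₂)); log Q = -8.486.
E = E° − (0.0592/n) log Q = +5.79 − (0.0592/2)(-8.486) = +6.041 V.

+6.041 V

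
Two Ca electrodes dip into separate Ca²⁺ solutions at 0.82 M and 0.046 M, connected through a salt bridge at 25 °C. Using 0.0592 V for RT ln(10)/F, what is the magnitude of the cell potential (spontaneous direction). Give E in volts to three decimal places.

+0.037 V

For a concentration cell E°cell = 0. The 0.82 M side is the cathode (reduction is favoured where [Ca²⁺] is higher).
With n = 2, E = −(0.0592/2) log([Ca²⁺]ₐₙ/[Ca²⁺]꜀ₐₜ) = −(0.0592/2) log(0.046/0.82) = −(0.0592/2)(-1.251) = +0.037 V.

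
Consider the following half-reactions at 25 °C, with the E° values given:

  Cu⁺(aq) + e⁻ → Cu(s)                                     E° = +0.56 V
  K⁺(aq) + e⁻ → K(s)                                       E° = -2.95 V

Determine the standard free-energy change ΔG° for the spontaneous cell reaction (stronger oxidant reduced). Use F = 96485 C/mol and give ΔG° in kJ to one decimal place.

-338.7 kJ

Cu⁺/Cu (E° = +0.56 V) is the cathode; K⁺/K (E° = -2.95 V) is the anode, so E°cell = +3.51 V.
Balancing electrons gives n = 1 (lcm of 1 and 1).
ΔG° = −nFE° = −(1)(96485)(+3.51) = -338,662 J = -338.7 kJ.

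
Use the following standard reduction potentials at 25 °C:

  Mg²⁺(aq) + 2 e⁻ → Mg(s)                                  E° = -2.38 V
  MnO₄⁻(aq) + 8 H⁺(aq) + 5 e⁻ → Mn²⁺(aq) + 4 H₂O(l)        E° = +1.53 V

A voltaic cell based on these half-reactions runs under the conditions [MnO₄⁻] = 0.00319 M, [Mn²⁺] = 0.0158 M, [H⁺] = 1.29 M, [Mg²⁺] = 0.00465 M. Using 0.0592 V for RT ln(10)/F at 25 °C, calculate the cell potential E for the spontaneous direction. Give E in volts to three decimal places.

MnO₄⁻/Mn²⁺ is the cathode (higher E°), Mg²⁺/Mg the anode: E°cell = +1.53 − (-2.38) = +3.91 V, n = 10.
Overall: 2 MnO₄⁻(aq) + 16 H⁺(aq) + 5 Mg(s) → 2 Mn²⁺(aq) + 8 H₂O(l) + 5 Mg²⁺(aq)
Q = [Mn²⁺]^2·[Mg²⁺]^5 / ([MnO₄⁻]^2·[H⁺]^16); log Q = -12.042.
E = E° − (0.0592/n) log Q = +3.91 − (0.0592/10)(-12.042) = +3.981 V.

+3.981 V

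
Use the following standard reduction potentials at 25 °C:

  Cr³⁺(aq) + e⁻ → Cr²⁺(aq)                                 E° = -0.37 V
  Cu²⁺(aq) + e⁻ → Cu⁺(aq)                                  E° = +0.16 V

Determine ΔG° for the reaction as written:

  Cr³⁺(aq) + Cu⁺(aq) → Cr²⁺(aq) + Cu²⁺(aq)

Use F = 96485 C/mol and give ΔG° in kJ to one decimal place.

+51.1 kJ

As written, Cr³⁺/Cr²⁺ is reduced (cathode) and Cu²⁺/Cu⁺ is oxidised (anode), so E°cell = (-0.37) − (+0.16) = -0.53 V.
Balancing electrons gives n = 1.
ΔG° = −nFE° = −(1)(96485)(-0.53) = 51,137 J = +51.1 kJ.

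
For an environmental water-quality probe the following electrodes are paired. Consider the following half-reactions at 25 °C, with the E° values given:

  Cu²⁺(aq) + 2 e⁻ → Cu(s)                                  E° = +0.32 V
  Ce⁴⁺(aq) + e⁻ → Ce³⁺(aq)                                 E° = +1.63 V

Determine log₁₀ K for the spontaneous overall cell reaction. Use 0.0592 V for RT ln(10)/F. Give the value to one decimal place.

44.3

Cathode: Ce⁴⁺/Ce³⁺; anode: Cu²⁺/Cu. E°cell = +1.31 V, n = 2.
log K = nE°cell / 0.0592 = (2)(+1.31) / 0.0592 = 44.3.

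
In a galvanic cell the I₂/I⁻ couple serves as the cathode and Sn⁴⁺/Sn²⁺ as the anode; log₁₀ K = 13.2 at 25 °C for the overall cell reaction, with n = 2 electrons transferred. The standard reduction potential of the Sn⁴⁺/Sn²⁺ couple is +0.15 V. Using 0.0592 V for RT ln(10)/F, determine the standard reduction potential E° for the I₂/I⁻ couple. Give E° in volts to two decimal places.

E°cell = (0.0592/n)·log K = (0.0592/2)(13.2) = +0.391 V.
Since I₂/I⁻ is the cathode and Sn⁴⁺/Sn²⁺ the anode, E°cell = E°(I₂/I⁻) − E°(Sn⁴⁺/Sn²⁺).
So E°(I₂/I⁻) = E°cell + E°(Sn⁴⁺/Sn²⁺) = +0.391 + (+0.15) = +0.54 V.

+0.54 V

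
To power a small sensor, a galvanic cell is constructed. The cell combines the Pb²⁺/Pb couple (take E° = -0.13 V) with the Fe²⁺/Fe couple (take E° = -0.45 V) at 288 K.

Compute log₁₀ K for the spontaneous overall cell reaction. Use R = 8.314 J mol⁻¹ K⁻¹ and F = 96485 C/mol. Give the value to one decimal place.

11.2

Cathode: Pb²⁺/Pb; anode: Fe²⁺/Fe. E°cell = (-0.13) − (-0.45) = +0.32 V, with n = 2.
ΔG° = −nFE° = −RT ln K, so ln K = nFE°/(RT) = (2)(96485)(+0.32) / ((8.314)(288)) = 25.789.
log₁₀ K = 25.789 / ln 10 = 11.2.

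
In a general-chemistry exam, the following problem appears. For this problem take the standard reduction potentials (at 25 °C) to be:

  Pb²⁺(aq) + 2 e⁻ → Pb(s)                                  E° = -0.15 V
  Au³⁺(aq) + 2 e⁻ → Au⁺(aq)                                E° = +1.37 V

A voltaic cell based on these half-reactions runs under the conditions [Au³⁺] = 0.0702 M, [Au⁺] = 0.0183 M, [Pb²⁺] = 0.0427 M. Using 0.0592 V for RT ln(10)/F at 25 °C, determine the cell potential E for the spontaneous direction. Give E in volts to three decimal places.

Au³⁺/Au⁺ is the cathode (higher E°), Pb²⁺/Pb the anode: E°cell = +1.37 − (-0.15) = +1.52 V, n = 2.
Overall: Au³⁺(aq) + Pb(s) → Au⁺(aq) + Pb²⁺(aq)
Q = [Au⁺]·[Pb²⁺] / ([Au³⁺]); log Q = -1.953.
E = E° − (0.0592/n) log Q = +1.52 − (0.0592/2)(-1.953) = +1.578 V.

+1.578 V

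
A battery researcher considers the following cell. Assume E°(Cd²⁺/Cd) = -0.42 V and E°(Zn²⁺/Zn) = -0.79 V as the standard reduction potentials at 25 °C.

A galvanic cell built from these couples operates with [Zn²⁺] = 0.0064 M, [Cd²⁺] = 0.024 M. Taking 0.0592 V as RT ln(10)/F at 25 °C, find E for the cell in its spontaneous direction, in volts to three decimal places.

Cd²⁺/Cd is the cathode (higher E°), Zn²⁺/Zn the anode: E°cell = -0.42 − (-0.79) = +0.37 V, n = 2.
Overall: Cd²⁺(aq) + Zn(s) → Cd(s) + Zn²⁺(aq)
Q = [Zn²⁺] / ([Cd²⁺]); log Q = -0.574.
E = E° − (0.0592/n) log Q = +0.37 − (0.0592/2)(-0.574) = +0.387 V.

+0.387 V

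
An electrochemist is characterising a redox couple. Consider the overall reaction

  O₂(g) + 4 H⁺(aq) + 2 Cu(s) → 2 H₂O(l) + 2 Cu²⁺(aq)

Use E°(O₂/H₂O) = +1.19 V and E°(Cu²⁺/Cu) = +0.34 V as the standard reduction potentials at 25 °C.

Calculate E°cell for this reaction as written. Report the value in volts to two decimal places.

+0.85 V

The O₂/H₂O couple has the higher reduction potential, so it is the cathode; Cu²⁺/Cu is oxidised at the anode.
E°cell = E°(cathode) − E°(anode) = (+1.19) − (+0.34) = +0.85 V.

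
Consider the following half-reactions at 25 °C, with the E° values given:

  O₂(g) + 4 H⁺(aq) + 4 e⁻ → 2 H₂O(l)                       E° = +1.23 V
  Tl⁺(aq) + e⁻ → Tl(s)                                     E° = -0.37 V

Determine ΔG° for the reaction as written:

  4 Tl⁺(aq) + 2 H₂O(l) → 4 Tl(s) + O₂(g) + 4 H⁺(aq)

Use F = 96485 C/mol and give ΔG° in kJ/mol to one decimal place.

+617.5 kJ/mol

As written, Tl⁺/Tl is reduced (cathode) and O₂/H₂O is oxidised (anode), so E°cell = (-0.37) − (+1.23) = -1.60 V.
Balancing electrons gives n = 4.
ΔG° = −nFE° = −(4)(96485)(-1.60) = 617,504 J = +617.5 kJ/mol.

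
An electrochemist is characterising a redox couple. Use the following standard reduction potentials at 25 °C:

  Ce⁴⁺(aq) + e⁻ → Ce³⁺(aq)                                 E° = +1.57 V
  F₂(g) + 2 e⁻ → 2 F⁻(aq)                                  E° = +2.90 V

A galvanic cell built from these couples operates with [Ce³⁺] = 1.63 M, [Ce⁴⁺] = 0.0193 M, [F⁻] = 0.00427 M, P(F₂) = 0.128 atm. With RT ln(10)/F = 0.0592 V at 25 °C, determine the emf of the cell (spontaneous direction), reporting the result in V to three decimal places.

+1.558 V

F₂/F⁻ is the cathode (higher E°), Ce⁴⁺/Ce³⁺ the anode: E°cell = +2.90 − (+1.57) = +1.33 V, n = 2.
Overall: F₂(g) + 2 Ce³⁺(aq) → 2 F⁻(aq) + 2 Ce⁴⁺(aq)
Q = [F⁻]^2·[Ce⁴⁺]^2 / (P(F₂)·[Ce³⁺]^2); log Q = -7.700.
E = E° − (0.0592/n) log Q = +1.33 − (0.0592/2)(-7.700) = +1.558 V.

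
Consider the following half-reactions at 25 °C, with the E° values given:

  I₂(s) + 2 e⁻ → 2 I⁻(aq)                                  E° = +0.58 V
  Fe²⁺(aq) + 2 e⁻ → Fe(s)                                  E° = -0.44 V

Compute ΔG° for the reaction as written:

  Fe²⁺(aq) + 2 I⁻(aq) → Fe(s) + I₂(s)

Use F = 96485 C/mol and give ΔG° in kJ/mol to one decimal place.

As written, Fe²⁺/Fe is reduced (cathode) and I₂/I⁻ is oxidised (anode), so E°cell = (-0.44) − (+0.58) = -1.02 V.
Balancing electrons gives n = 2.
ΔG° = −nFE° = −(2)(96485)(-1.02) = 196,829 J = +196.8 kJ/mol.

+196.8 kJ/mol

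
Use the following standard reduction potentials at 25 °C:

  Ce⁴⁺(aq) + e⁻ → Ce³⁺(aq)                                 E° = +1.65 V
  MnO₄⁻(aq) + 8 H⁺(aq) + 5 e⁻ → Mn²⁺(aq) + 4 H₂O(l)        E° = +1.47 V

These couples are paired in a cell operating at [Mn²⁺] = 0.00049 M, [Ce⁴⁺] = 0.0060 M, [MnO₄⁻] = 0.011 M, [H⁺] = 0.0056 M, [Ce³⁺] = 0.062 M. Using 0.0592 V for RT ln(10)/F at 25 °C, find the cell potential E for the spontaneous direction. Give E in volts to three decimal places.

+0.317 V

Ce⁴⁺/Ce³⁺ is the cathode (higher E°), MnO₄⁻/Mn²⁺ the anode: E°cell = +1.65 − (+1.47) = +0.18 V, n = 5.
Overall: 5 Ce⁴⁺(aq) + Mn²⁺(aq) + 4 H₂O(l) → 5 Ce³⁺(aq) + MnO₄⁻(aq) + 8 H⁺(aq)
Q = [Ce³⁺]^5·[MnO₄⁻]·[H⁺]^8 / ([Ce⁴⁺]^5·[Mn²⁺]); log Q = -11.592.
E = E° − (0.0592/n) log Q = +0.18 − (0.0592/5)(-11.592) = +0.317 V.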